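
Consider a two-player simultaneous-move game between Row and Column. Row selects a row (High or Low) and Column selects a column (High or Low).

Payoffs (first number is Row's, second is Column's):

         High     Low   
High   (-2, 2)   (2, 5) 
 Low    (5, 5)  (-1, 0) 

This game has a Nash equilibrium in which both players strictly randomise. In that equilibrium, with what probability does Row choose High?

Let x be the probability that Row plays High. In a completely mixed equilibrium, Column must be indifferent between High and Low.
Column's expected payoff from High is 2x + 5(1−x); from Low it is 5x.
Setting these equal: −3x + 5 = 5x, so x = 5/8.

5/8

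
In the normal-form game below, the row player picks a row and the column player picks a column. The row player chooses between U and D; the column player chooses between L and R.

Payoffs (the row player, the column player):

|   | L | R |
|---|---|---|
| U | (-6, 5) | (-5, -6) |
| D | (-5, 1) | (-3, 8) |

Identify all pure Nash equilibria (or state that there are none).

(D, R)

(U, L): the row player prefers D (-5 > -6) — not an equilibrium.
(U, R): the row player prefers D (-3 > -5); the column player prefers L (5 > -6) — not an equilibrium.
(D, L): the column player prefers R (8 > 1) — not an equilibrium.
(D, R): the row player gets -3 ≥ -5 from U, and the column player gets 8 ≥ 1 from L — Nash equilibrium.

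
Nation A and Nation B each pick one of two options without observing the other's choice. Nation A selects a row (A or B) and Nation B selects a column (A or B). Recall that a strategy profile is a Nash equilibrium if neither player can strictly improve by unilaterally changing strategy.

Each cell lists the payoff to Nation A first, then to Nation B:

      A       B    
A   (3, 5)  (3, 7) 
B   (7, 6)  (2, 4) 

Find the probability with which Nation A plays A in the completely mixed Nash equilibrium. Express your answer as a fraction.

Let x be the probability that Nation A plays A. In a completely mixed equilibrium, Nation B must be indifferent between A and B.
Nation B's expected payoff from A is 5x + 6(1−x); from B it is 7x + 4(1−x).
Setting these equal: −x + 6 = 3x + 4, so x = 1/2.

1/2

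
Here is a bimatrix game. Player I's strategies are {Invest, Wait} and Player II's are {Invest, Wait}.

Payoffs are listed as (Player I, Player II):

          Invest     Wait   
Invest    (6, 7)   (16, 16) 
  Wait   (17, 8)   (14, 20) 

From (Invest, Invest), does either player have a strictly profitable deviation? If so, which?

Both

Player I at (Invest, Invest) earns 6; deviating to Wait yields 17 — a strict improvement.
Player II earns 7; deviating to Wait yields 16 — a strict improvement.
Both Player I and Player II have strictly profitable deviations.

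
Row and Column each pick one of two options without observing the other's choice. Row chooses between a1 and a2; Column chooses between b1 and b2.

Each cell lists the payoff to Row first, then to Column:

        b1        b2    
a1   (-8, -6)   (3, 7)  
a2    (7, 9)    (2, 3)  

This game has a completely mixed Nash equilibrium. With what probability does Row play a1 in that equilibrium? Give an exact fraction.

6/19

Let p be the probability that Row plays a1. In a completely mixed equilibrium, Column must be indifferent between b1 and b2.
Column's expected payoff from b1 is −6p + 9(1−p); from b2 it is 7p + 3(1−p).
Setting these equal: −15p + 9 = 4p + 3, so p = 6/19.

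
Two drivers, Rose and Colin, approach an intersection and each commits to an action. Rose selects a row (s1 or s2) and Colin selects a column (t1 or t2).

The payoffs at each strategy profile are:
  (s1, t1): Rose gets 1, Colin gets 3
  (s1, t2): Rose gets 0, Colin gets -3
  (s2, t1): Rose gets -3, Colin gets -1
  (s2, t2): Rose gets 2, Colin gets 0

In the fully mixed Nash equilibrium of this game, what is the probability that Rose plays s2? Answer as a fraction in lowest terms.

6/7

Let x be the probability that Rose plays s1. In a completely mixed equilibrium, Colin must be indifferent between t1 and t2.
Colin's expected payoff from t1 is 3x − (1−x); from t2 it is −3x.
Setting these equal: 4x − 1 = −3x, so x = 1/7.
Therefore Rose plays s2 with probability 1 − 1/7 = 6/7.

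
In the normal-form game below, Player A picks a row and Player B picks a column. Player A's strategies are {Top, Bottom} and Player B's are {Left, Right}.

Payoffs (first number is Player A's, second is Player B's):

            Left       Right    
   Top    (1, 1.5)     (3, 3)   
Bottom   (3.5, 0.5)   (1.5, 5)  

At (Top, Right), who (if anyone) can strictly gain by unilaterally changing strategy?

Neither

Player A at (Top, Right) earns 3; deviating to Bottom yields 1.5 — not better.
Player B earns 3; deviating to Left yields 1.5 — not better.
Neither player can strictly improve; the profile is a Nash equilibrium.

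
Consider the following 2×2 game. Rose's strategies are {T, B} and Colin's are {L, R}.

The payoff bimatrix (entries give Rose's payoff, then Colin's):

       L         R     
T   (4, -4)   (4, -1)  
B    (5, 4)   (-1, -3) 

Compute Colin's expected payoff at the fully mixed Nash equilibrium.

-8/5

First find p, the probability Rose plays T, from Colin's indifference between L and R: −4p + 4(1−p) = −p − 3(1−p), giving p = 7/10.
Since Colin is indifferent in equilibrium, Colin's expected payoff equals the payoff from either column against (7/10, 3/10). Using L: −4(7/10) + 4(3/10) = -8/5.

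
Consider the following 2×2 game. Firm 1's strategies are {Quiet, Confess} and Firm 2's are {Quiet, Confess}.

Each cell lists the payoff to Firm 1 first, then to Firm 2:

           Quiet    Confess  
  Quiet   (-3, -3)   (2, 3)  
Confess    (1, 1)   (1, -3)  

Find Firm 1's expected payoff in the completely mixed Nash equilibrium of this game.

1

First find q, the probability Firm 2 plays Quiet, from Firm 1's indifference between Quiet and Confess: −3q + 2(1−q) = q + (1−q), giving q = 1/5.
Since Firm 1 is indifferent in equilibrium, Firm 1's expected payoff equals the payoff from either row against (1/5, 4/5). Using Quiet: −3(1/5) + 2(4/5) = 1.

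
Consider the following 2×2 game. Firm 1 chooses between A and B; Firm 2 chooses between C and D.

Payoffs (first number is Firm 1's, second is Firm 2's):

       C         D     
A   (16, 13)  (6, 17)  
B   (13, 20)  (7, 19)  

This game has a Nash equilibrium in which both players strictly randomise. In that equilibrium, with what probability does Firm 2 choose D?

3/4

Let q be the probability that Firm 2 plays C. In a completely mixed equilibrium, Firm 1 must be indifferent between A and B.
Firm 1's expected payoff from A is 16q + 6(1−q); from B it is 13q + 7(1−q).
Setting these equal: 10q + 6 = 6q + 7, so q = 1/4.
Therefore Firm 2 plays D with probability 1 − 1/4 = 3/4.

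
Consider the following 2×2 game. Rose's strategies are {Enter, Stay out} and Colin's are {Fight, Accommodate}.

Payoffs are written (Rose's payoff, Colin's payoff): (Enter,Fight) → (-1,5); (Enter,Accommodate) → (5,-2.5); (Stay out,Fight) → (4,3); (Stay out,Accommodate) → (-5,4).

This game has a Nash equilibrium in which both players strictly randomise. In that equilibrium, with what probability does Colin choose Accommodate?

1/3

Let y be the probability that Colin plays Fight. In a completely mixed equilibrium, Rose must be indifferent between Enter and Stay out.
Rose's expected payoff from Enter is −y + 5(1−y); from Stay out it is 4y − 5(1−y).
Setting these equal: −6y + 5 = 9y − 5, so y = 2/3.
Therefore Colin plays Accommodate with probability 1 − 2/3 = 1/3.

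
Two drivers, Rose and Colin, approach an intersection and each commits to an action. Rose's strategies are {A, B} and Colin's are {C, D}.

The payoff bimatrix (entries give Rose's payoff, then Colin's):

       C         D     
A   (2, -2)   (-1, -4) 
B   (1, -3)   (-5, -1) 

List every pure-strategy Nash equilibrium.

(A, C)

(A, C): Rose gets 2 ≥ 1 from B, and Colin gets -2 ≥ -4 from D — Nash equilibrium.
(A, D): Colin prefers C (-2 > -4) — not an equilibrium.
(B, C): Rose prefers A (2 > 1); Colin prefers D (-1 > -3) — not an equilibrium.
(B, D): Rose prefers A (-1 > -5) — not an equilibrium.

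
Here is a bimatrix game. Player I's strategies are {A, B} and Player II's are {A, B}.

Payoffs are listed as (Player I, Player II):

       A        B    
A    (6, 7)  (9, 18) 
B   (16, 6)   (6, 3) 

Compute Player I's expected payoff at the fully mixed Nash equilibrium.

First find y, the probability Player II plays A, from Player I's indifference between A and B: 6y + 9(1−y) = 16y + 6(1−y), giving y = 3/13.
Since Player I is indifferent in equilibrium, Player I's expected payoff equals the payoff from either row against (3/13, 10/13). Using A: 6(3/13) + 9(10/13) = 108/13.

108/13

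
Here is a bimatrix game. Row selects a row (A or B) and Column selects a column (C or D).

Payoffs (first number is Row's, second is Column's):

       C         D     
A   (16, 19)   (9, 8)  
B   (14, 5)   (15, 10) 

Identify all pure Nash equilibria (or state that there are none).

(A, C): Row gets 16 ≥ 14 from B, and Column gets 19 ≥ 8 from D — Nash equilibrium.
(A, D): Row prefers B (15 > 9); Column prefers C (19 > 8) — not an equilibrium.
(B, C): Row prefers A (16 > 14); Column prefers D (10 > 5) — not an equilibrium.
(B, D): Row gets 15 ≥ 9 from A, and Column gets 10 ≥ 5 from C — Nash equilibrium.

(A, C) and (B, D)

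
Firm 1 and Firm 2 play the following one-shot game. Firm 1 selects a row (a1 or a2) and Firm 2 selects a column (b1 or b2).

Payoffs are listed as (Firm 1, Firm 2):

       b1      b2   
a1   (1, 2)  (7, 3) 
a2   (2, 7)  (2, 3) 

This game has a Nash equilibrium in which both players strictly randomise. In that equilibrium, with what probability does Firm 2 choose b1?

5/6

Let y be the probability that Firm 2 plays b1. In a completely mixed equilibrium, Firm 1 must be indifferent between a1 and a2.
Firm 1's expected payoff from a1 is y + 7(1−y); from a2 it is 2y + 2(1−y).
Setting these equal: −6y + 7 = 2, so y = 5/6.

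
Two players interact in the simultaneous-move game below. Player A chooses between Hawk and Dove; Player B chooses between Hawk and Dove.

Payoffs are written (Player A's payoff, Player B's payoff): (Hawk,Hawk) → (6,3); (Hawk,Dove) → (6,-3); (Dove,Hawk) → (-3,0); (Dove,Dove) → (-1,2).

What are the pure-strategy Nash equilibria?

(Hawk, Hawk): Player A gets 6 ≥ -3 from Dove, and Player B gets 3 ≥ -3 from Dove — Nash equilibrium.
(Hawk, Dove): Player B prefers Hawk (3 > -3) — not an equilibrium.
(Dove, Hawk): Player A prefers Hawk (6 > -3); Player B prefers Dove (2 > 0) — not an equilibrium.
(Dove, Dove): Player A prefers Hawk (6 > -1) — not an equilibrium.

(Hawk, Hawk)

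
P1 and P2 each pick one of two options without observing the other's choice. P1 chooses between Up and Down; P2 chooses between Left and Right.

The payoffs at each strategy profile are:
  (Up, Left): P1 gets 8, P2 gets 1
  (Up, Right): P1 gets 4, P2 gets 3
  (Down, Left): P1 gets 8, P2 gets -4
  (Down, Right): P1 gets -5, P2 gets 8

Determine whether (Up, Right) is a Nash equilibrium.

Yes

At (Up, Right), P1 earns 4; switching to Down would give -5, so P1 has no profitable deviation.
P2 earns 3; switching to Left would give 1, so P2 has no profitable deviation.
Neither player can gain by a unilateral deviation, so this profile is a Nash equilibrium.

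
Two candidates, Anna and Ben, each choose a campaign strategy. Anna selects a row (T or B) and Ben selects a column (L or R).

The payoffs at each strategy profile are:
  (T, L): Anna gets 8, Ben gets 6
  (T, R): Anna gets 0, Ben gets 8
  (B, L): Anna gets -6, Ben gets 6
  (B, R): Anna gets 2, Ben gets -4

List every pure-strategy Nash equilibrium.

(T, L): Ben prefers R (8 > 6) — not an equilibrium.
(T, R): Anna prefers B (2 > 0) — not an equilibrium.
(B, L): Anna prefers T (8 > -6) — not an equilibrium.
(B, R): Ben prefers L (6 > -4) — not an equilibrium.

none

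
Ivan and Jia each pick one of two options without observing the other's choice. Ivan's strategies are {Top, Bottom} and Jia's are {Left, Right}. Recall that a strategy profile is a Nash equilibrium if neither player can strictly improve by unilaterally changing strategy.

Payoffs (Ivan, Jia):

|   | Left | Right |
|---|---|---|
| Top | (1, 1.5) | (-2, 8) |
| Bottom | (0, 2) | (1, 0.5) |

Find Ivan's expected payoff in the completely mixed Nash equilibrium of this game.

1/4

First find y, the probability Jia plays Left, from Ivan's indifference between Top and Bottom: y − 2(1−y) = (1−y), giving y = 3/4.
Since Ivan is indifferent in equilibrium, Ivan's expected payoff equals the payoff from either row against (3/4, 1/4). Using Top: (3/4) − 2(1/4) = 1/4.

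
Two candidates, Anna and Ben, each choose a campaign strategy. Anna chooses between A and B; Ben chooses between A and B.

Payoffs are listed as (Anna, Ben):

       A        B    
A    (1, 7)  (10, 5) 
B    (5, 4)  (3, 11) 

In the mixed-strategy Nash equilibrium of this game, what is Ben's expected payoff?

19/3

First find x, the probability Anna plays A, from Ben's indifference between A and B: 7x + 4(1−x) = 5x + 11(1−x), giving x = 7/9.
Since Ben is indifferent in equilibrium, Ben's expected payoff equals the payoff from either column against (7/9, 2/9). Using A: 7(7/9) + 4(2/9) = 19/3.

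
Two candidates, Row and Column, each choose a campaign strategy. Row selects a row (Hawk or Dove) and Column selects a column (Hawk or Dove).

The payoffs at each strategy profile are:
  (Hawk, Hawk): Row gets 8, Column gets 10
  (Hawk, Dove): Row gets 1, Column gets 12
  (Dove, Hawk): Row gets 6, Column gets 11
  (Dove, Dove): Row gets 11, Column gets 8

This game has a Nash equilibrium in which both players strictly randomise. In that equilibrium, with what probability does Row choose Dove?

Let x be the probability that Row plays Hawk. In a completely mixed equilibrium, Column must be indifferent between Hawk and Dove.
Column's expected payoff from Hawk is 10x + 11(1−x); from Dove it is 12x + 8(1−x).
Setting these equal: −x + 11 = 4x + 8, so x = 3/5.
Therefore Row plays Dove with probability 1 − 3/5 = 2/5.

2/5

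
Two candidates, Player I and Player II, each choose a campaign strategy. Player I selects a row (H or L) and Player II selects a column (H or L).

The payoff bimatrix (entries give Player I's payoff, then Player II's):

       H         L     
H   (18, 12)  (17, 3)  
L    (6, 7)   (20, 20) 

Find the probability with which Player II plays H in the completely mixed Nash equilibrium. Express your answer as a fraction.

Let q be the probability that Player II plays H. In a completely mixed equilibrium, Player I must be indifferent between H and L.
Player I's expected payoff from H is 18q + 17(1−q); from L it is 6q + 20(1−q).
Setting these equal: q + 17 = −14q + 20, so q = 1/5.

1/5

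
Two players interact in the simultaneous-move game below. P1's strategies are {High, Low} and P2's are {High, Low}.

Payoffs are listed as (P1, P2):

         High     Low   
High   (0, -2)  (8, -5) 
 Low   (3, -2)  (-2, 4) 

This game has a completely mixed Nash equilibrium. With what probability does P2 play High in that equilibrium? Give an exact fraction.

Let c be the probability that P2 plays High. In a completely mixed equilibrium, P1 must be indifferent between High and Low.
P1's expected payoff from High is 8(1−c); from Low it is 3c − 2(1−c).
Setting these equal: −8c + 8 = 5c − 2, so c = 10/13.

10/13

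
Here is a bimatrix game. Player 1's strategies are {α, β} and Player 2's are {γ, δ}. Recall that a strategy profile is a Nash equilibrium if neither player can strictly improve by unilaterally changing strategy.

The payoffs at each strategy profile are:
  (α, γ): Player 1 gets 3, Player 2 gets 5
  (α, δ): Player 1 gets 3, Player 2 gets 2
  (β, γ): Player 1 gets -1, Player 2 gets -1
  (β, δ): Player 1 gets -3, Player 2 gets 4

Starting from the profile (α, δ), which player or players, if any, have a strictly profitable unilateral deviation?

Player 1 at (α, δ) earns 3; deviating to β yields -3 — not better.
Player 2 earns 2; deviating to γ yields 5 — a strict improvement.
Only Player 2 has a strictly profitable deviation.

Player 2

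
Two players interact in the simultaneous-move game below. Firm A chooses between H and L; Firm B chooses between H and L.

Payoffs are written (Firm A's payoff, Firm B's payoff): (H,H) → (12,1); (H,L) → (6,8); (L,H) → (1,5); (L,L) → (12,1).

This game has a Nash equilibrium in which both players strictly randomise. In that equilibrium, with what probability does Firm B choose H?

6/17

Let c be the probability that Firm B plays H. In a completely mixed equilibrium, Firm A must be indifferent between H and L.
Firm A's expected payoff from H is 12c + 6(1−c); from L it is c + 12(1−c).
Setting these equal: 6c + 6 = −11c + 12, so c = 6/17.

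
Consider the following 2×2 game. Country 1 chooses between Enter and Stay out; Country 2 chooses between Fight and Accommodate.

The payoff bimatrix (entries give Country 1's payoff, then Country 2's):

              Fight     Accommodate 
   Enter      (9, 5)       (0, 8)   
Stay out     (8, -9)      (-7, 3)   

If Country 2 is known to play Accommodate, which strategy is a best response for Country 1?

Enter

Against Accommodate, Country 1 earns 0 from Enter and -7 from Stay out.
So Enter is the best response.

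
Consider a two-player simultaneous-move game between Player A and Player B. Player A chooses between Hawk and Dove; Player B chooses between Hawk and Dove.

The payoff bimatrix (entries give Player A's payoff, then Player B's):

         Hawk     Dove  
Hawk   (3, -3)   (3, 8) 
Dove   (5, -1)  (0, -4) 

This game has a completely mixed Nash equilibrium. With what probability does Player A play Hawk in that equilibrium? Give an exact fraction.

Let p be the probability that Player A plays Hawk. In a completely mixed equilibrium, Player B must be indifferent between Hawk and Dove.
Player B's expected payoff from Hawk is −3p − (1−p); from Dove it is 8p − 4(1−p).
Setting these equal: −2p − 1 = 12p − 4, so p = 3/14.

3/14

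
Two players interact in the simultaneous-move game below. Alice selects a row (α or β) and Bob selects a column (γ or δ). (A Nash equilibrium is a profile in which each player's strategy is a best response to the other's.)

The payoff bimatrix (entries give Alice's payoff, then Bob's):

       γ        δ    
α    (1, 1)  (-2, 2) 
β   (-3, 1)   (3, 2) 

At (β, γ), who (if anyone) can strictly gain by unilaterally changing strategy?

Both

Alice at (β, γ) earns -3; deviating to α yields 1 — a strict improvement.
Bob earns 1; deviating to δ yields 2 — a strict improvement.
Both Alice and Bob have strictly profitable deviations.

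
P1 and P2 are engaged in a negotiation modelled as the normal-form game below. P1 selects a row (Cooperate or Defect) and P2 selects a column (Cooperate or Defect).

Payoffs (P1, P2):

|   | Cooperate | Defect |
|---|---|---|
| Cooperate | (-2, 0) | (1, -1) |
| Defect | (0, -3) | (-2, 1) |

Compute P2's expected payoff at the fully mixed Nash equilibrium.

-3/5

First find p, the probability P1 plays Cooperate, from P2's indifference between Cooperate and Defect: −3(1−p) = −p + (1−p), giving p = 4/5.
Since P2 is indifferent in equilibrium, P2's expected payoff equals the payoff from either column against (4/5, 1/5). Using Cooperate: −3(1/5) = -3/5.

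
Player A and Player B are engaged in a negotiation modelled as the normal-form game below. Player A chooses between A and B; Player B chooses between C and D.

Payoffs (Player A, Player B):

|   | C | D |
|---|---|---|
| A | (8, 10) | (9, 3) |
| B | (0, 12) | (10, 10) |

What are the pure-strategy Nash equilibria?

(A, C): Player A gets 8 ≥ 0 from B, and Player B gets 10 ≥ 3 from D — Nash equilibrium.
(A, D): Player A prefers B (10 > 9); Player B prefers C (10 > 3) — not an equilibrium.
(B, C): Player A prefers A (8 > 0) — not an equilibrium.
(B, D): Player B prefers C (12 > 10) — not an equilibrium.

(A, C)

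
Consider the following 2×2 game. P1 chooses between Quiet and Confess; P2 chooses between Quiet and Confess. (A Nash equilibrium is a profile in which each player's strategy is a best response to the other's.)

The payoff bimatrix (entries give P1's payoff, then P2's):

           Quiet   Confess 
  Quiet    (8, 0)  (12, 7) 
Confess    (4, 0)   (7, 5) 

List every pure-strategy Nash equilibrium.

(Quiet, Confess)

(Quiet, Quiet): P2 prefers Confess (7 > 0) — not an equilibrium.
(Quiet, Confess): P1 gets 12 ≥ 7 from Confess, and P2 gets 7 ≥ 0 from Quiet — Nash equilibrium.
(Confess, Quiet): P1 prefers Quiet (8 > 4); P2 prefers Confess (5 > 0) — not an equilibrium.
(Confess, Confess): P1 prefers Quiet (12 > 7) — not an equilibrium.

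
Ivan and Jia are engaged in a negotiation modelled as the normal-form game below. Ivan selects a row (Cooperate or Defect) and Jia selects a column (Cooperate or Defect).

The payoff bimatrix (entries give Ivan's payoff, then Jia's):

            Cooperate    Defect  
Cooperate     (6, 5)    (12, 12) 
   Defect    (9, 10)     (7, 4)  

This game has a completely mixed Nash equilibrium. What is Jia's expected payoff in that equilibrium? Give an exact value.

First find p, the probability Ivan plays Cooperate, from Jia's indifference between Cooperate and Defect: 5p + 10(1−p) = 12p + 4(1−p), giving p = 6/13.
Since Jia is indifferent in equilibrium, Jia's expected payoff equals the payoff from either column against (6/13, 7/13). Using Cooperate: 5(6/13) + 10(7/13) = 100/13.

100/13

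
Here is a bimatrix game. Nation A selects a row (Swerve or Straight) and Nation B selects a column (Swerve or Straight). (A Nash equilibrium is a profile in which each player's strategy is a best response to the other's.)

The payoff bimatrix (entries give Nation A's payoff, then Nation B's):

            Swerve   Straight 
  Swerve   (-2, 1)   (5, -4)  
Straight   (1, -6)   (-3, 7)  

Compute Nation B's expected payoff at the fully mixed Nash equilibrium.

-17/18

First find p, the probability Nation A plays Swerve, from Nation B's indifference between Swerve and Straight: p − 6(1−p) = −4p + 7(1−p), giving p = 13/18.
Since Nation B is indifferent in equilibrium, Nation B's expected payoff equals the payoff from either column against (13/18, 5/18). Using Swerve: (13/18) − 6(5/18) = -17/18.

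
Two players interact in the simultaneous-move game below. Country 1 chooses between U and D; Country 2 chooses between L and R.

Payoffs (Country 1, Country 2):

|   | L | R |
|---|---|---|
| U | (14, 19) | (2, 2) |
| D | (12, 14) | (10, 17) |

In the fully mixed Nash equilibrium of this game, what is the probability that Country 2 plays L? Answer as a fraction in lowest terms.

4/5

Let y be the probability that Country 2 plays L. In a completely mixed equilibrium, Country 1 must be indifferent between U and D.
Country 1's expected payoff from U is 14y + 2(1−y); from D it is 12y + 10(1−y).
Setting these equal: 12y + 2 = 2y + 10, so y = 4/5.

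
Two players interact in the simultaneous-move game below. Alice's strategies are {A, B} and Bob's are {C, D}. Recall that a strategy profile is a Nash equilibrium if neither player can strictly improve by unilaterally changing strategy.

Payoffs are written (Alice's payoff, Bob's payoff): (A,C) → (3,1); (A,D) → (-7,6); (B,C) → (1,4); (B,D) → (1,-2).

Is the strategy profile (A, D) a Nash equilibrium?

No

At (A, D), Alice earns -7; switching to B would give 1, so Alice would deviate.
Bob earns 6; switching to C would give 1, so Bob has no profitable deviation.
Since at least one player can profitably deviate, this is not a Nash equilibrium.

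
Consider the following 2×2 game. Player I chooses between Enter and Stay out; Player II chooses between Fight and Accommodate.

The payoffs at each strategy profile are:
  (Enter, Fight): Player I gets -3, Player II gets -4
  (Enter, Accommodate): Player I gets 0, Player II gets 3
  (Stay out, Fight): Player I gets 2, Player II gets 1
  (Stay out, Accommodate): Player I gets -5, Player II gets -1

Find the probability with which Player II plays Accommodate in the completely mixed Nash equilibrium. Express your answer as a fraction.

1/2

Let q be the probability that Player II plays Fight. In a completely mixed equilibrium, Player I must be indifferent between Enter and Stay out.
Player I's expected payoff from Enter is −3q; from Stay out it is 2q − 5(1−q).
Setting these equal: −3q = 7q − 5, so q = 1/2.
Therefore Player II plays Accommodate with probability 1 − 1/2 = 1/2.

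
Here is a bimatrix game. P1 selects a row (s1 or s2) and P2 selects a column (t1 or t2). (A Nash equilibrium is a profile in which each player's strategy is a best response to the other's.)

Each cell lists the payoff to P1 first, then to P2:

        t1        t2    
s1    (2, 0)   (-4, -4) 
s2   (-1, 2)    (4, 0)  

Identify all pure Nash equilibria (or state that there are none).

(s1, t1): P1 gets 2 ≥ -1 from s2, and P2 gets 0 ≥ -4 from t2 — Nash equilibrium.
(s1, t2): P1 prefers s2 (4 > -4); P2 prefers t1 (0 > -4) — not an equilibrium.
(s2, t1): P1 prefers s1 (2 > -1) — not an equilibrium.
(s2, t2): P2 prefers t1 (2 > 0) — not an equilibrium.

(s1, t1)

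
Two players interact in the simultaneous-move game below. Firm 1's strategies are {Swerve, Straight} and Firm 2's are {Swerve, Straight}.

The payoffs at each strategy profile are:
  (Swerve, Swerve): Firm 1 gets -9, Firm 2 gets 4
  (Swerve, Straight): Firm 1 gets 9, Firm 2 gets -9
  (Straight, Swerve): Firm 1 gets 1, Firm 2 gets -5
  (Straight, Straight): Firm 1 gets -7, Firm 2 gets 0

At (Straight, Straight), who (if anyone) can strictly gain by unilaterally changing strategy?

Firm 1 at (Straight, Straight) earns -7; deviating to Swerve yields 9 — a strict improvement.
Firm 2 earns 0; deviating to Swerve yields -5 — not better.
Only Firm 1 has a strictly profitable deviation.

Firm 1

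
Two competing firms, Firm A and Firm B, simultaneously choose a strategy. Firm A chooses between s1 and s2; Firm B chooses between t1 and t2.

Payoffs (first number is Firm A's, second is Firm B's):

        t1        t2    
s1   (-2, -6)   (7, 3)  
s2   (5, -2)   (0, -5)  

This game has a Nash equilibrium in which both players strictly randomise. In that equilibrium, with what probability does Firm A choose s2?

Let r be the probability that Firm A plays s1. In a completely mixed equilibrium, Firm B must be indifferent between t1 and t2.
Firm B's expected payoff from t1 is −6r − 2(1−r); from t2 it is 3r − 5(1−r).
Setting these equal: −4r − 2 = 8r − 5, so r = 1/4.
Therefore Firm A plays s2 with probability 1 − 1/4 = 3/4.

3/4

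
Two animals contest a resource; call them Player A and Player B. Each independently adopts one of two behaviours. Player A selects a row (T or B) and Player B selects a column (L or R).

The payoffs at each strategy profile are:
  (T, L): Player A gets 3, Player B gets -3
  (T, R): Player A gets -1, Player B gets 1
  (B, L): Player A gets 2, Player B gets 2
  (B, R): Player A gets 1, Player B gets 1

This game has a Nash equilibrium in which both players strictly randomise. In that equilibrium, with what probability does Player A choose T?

1/5

Let p be the probability that Player A plays T. In a completely mixed equilibrium, Player B must be indifferent between L and R.
Player B's expected payoff from L is −3p + 2(1−p); from R it is p + (1−p).
Setting these equal: −5p + 2 = 1, so p = 1/5.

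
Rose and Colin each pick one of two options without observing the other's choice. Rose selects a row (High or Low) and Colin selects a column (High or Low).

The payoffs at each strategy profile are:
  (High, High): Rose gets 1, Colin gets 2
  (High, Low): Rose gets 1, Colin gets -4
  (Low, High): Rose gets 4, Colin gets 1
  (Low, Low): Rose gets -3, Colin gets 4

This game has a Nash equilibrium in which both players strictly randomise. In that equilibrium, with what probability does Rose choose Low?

2/3

Let x be the probability that Rose plays High. In a completely mixed equilibrium, Colin must be indifferent between High and Low.
Colin's expected payoff from High is 2x + (1−x); from Low it is −4x + 4(1−x).
Setting these equal: x + 1 = −8x + 4, so x = 1/3.
Therefore Rose plays Low with probability 1 − 1/3 = 2/3.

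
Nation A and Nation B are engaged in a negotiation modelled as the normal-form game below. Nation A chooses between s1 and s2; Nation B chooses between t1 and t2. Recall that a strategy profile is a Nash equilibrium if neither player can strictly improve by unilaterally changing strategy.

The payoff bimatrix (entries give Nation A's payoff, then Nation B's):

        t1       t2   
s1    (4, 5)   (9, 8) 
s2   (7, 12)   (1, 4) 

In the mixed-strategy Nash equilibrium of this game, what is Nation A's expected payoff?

59/11

First find q, the probability Nation B plays t1, from Nation A's indifference between s1 and s2: 4q + 9(1−q) = 7q + (1−q), giving q = 8/11.
Since Nation A is indifferent in equilibrium, Nation A's expected payoff equals the payoff from either row against (8/11, 3/11). Using s1: 4(8/11) + 9(3/11) = 59/11.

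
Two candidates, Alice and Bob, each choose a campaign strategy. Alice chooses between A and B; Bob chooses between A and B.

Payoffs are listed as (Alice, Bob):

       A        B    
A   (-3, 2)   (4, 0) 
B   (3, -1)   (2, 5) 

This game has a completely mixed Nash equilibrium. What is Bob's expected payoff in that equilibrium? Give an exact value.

5/4

First find x, the probability Alice plays A, from Bob's indifference between A and B: 2x − (1−x) = 5(1−x), giving x = 3/4.
Since Bob is indifferent in equilibrium, Bob's expected payoff equals the payoff from either column against (3/4, 1/4). Using A: 2(3/4) − (1/4) = 5/4.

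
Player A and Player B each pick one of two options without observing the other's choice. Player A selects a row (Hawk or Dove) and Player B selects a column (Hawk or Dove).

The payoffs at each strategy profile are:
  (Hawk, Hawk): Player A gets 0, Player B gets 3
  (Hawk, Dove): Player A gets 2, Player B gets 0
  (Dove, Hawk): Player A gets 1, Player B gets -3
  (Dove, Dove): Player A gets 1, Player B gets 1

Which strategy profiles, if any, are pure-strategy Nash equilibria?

(Hawk, Hawk): Player A prefers Dove (1 > 0) — not an equilibrium.
(Hawk, Dove): Player B prefers Hawk (3 > 0) — not an equilibrium.
(Dove, Hawk): Player B prefers Dove (1 > -3) — not an equilibrium.
(Dove, Dove): Player A prefers Hawk (2 > 1) — not an equilibrium.

none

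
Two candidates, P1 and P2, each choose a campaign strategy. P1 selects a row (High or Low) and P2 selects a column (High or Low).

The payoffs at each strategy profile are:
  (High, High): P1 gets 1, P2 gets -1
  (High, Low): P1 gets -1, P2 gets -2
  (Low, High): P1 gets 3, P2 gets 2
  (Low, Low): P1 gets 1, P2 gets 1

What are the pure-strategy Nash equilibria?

(Low, High)

(High, High): P1 prefers Low (3 > 1) — not an equilibrium.
(High, Low): P1 prefers Low (1 > -1); P2 prefers High (-1 > -2) — not an equilibrium.
(Low, High): P1 gets 3 ≥ 1 from High, and P2 gets 2 ≥ 1 from Low — Nash equilibrium.
(Low, Low): P2 prefers High (2 > 1) — not an equilibrium.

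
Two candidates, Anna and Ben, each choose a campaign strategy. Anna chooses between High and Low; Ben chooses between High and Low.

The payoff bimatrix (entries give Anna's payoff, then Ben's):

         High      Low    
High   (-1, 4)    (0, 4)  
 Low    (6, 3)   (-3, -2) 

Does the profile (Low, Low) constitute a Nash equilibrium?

No

At (Low, Low), Anna earns -3; switching to High would give 0, so Anna would deviate.
Ben earns -2; switching to High would give 3, so Ben would deviate.
Since at least one player can profitably deviate, this is not a Nash equilibrium.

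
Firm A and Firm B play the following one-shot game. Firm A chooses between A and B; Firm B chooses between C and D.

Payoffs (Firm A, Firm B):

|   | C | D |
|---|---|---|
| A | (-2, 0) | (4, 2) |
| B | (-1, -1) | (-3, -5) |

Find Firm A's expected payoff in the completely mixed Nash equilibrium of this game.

-5/4

First find q, the probability Firm B plays C, from Firm A's indifference between A and B: −2q + 4(1−q) = −q − 3(1−q), giving q = 7/8.
Since Firm A is indifferent in equilibrium, Firm A's expected payoff equals the payoff from either row against (7/8, 1/8). Using A: −2(7/8) + 4(1/8) = -5/4.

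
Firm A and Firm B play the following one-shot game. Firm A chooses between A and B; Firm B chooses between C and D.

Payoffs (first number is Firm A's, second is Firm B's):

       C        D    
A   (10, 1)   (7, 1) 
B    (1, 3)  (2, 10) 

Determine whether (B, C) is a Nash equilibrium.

No

At (B, C), Firm A earns 1; switching to A would give 10, so Firm A would deviate.
Firm B earns 3; switching to D would give 10, so Firm B would deviate.
Since at least one player can profitably deviate, this is not a Nash equilibrium.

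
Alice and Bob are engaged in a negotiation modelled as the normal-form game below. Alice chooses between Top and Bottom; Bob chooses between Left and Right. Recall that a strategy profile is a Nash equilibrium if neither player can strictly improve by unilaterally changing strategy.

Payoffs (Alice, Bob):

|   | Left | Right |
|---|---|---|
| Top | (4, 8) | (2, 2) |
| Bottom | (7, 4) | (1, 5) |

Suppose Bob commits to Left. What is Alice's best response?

Bottom

Against Left, Alice earns 4 from Top and 7 from Bottom.
So Bottom is the best response.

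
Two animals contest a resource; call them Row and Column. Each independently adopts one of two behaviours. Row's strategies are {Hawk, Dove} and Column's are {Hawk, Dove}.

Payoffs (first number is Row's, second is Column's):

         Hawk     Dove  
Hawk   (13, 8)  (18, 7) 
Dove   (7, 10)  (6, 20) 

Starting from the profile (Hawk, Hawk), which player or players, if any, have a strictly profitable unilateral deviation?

Neither

Row at (Hawk, Hawk) earns 13; deviating to Dove yields 7 — not better.
Column earns 8; deviating to Dove yields 7 — not better.
Neither player can strictly improve; the profile is a Nash equilibrium.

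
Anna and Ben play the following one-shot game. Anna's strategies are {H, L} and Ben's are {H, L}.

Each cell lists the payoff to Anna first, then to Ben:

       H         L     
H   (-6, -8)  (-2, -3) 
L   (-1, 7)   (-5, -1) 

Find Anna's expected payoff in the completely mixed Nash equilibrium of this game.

-7/2

First find q, the probability Ben plays H, from Anna's indifference between H and L: −6q − 2(1−q) = −q − 5(1−q), giving q = 3/8.
Since Anna is indifferent in equilibrium, Anna's expected payoff equals the payoff from either row against (3/8, 5/8). Using H: −6(3/8) − 2(5/8) = -7/2.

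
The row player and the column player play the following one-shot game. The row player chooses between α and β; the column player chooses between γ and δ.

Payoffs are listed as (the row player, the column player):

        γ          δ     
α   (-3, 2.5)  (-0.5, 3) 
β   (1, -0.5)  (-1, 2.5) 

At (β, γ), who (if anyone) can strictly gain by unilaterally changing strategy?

The row player at (β, γ) earns 1; deviating to α yields -3 — not better.
The column player earns -0.5; deviating to δ yields 2.5 — a strict improvement.
Only the column player has a strictly profitable deviation.

The column player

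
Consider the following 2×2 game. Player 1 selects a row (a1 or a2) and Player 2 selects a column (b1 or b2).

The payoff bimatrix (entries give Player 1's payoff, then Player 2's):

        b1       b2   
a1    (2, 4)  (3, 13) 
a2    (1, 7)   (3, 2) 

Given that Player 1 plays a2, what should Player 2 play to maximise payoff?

Against a2, Player 2 earns 7 from b1 and 2 from b2.
So b1 is the best response.

b1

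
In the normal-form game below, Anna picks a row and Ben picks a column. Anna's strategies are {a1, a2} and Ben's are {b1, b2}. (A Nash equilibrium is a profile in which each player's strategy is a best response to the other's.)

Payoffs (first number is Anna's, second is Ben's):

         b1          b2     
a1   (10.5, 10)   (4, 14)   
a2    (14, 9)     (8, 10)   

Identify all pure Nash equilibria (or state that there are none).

(a2, b2)

(a1, b1): Anna prefers a2 (14 > 10.5); Ben prefers b2 (14 > 10) — not an equilibrium.
(a1, b2): Anna prefers a2 (8 > 4) — not an equilibrium.
(a2, b1): Ben prefers b2 (10 > 9) — not an equilibrium.
(a2, b2): Anna gets 8 ≥ 4 from a1, and Ben gets 10 ≥ 9 from b1 — Nash equilibrium.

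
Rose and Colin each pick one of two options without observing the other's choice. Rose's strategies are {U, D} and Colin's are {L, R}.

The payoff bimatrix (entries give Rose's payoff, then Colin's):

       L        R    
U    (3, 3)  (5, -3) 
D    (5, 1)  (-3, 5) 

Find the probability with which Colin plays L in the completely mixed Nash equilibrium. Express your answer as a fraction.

4/5

Let y be the probability that Colin plays L. In a completely mixed equilibrium, Rose must be indifferent between U and D.
Rose's expected payoff from U is 3y + 5(1−y); from D it is 5y − 3(1−y).
Setting these equal: −2y + 5 = 8y − 3, so y = 4/5.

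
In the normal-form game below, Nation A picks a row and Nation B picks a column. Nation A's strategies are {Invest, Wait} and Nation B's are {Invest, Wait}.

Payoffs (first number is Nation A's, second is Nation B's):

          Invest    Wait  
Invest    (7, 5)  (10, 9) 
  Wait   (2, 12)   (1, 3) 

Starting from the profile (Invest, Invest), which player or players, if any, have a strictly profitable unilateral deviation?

Nation A at (Invest, Invest) earns 7; deviating to Wait yields 2 — not better.
Nation B earns 5; deviating to Wait yields 9 — a strict improvement.
Only Nation B has a strictly profitable deviation.

Nation B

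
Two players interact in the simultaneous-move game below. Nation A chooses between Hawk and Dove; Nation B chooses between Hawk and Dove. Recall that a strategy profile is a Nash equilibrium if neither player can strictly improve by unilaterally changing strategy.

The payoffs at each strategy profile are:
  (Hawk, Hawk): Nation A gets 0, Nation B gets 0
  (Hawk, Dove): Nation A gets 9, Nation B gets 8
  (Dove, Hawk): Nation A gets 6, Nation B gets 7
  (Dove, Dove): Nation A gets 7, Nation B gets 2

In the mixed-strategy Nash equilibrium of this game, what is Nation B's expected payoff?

56/13

First find p, the probability Nation A plays Hawk, from Nation B's indifference between Hawk and Dove: 7(1−p) = 8p + 2(1−p), giving p = 5/13.
Since Nation B is indifferent in equilibrium, Nation B's expected payoff equals the payoff from either column against (5/13, 8/13). Using Hawk: 7(8/13) = 56/13.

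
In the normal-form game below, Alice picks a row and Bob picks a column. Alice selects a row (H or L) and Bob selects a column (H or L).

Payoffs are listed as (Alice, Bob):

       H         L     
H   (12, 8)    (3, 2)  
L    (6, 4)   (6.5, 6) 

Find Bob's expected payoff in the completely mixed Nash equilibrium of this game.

5

First find x, the probability Alice plays H, from Bob's indifference between H and L: 8x + 4(1−x) = 2x + 6(1−x), giving x = 1/4.
Since Bob is indifferent in equilibrium, Bob's expected payoff equals the payoff from either column against (1/4, 3/4). Using H: 8(1/4) + 4(3/4) = 5.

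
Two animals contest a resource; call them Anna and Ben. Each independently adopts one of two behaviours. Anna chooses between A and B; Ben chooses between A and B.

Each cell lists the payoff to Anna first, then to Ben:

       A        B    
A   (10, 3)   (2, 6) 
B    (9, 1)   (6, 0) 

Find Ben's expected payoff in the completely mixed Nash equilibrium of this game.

3/2

First find x, the probability Anna plays A, from Ben's indifference between A and B: 3x + (1−x) = 6x, giving x = 1/4.
Since Ben is indifferent in equilibrium, Ben's expected payoff equals the payoff from either column against (1/4, 3/4). Using A: 3(1/4) + (3/4) = 3/2.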